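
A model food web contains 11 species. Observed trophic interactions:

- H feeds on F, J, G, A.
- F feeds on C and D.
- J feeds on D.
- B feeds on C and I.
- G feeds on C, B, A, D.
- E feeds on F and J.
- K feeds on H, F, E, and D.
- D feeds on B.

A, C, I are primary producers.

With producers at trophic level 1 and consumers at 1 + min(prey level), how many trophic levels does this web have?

4

Producers (level 1): A, C, I.
Following each consumer down to its lowest-level prey: C → B → D → J (levels 1 through 4).
All prey of J (D 3) are at level 3 or above, so J is at level 1 + 3 = 4.
Every consumer has at least one prey at level 3 or below, so none exceeds level 4.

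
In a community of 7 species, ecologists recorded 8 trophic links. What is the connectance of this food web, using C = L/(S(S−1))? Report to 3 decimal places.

C = 0.190

The web has S = 7 species and L = 8 feeding links.
C = L / (S(S−1)) = 8 / 42 = 0.1905 ≈ 0.190.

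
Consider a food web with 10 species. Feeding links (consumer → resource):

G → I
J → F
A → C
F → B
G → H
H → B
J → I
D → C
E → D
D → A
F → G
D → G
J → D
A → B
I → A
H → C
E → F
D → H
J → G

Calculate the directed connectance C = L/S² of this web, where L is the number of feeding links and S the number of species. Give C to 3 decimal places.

C = 0.190

The web has S = 10 species and L = 19 feeding links.
C = L / S² = 19 / 100 = 0.1900 ≈ 0.190.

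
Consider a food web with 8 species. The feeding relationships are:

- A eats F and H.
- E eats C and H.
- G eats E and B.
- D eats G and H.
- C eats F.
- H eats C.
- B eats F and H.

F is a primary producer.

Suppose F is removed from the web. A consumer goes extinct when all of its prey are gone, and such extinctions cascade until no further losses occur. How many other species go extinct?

Remove F.
Round 1: C (all prey gone) → extinct.
Round 2: H (all prey gone) → extinct.
Round 3: E (all prey gone), A (all prey gone), B (all prey gone) → extinct.
Round 4: G (all prey gone) → extinct.
Round 5: D (all prey gone) → extinct.
No further losses. Total secondary extinctions: 7.

7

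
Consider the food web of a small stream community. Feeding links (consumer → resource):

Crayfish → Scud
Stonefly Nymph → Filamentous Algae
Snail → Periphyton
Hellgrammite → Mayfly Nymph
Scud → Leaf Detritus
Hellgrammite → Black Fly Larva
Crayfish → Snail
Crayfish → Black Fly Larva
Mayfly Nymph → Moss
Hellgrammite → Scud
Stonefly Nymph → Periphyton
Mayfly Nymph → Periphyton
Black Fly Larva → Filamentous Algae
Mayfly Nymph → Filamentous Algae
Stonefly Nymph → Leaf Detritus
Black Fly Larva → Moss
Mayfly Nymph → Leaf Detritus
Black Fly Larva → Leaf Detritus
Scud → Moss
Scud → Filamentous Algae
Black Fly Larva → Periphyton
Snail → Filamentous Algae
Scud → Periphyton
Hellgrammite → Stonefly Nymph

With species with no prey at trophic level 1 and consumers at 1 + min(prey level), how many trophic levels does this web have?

Basal resources (level 1): Periphyton, Moss, Leaf Detritus, Filamentous Algae.
Following each consumer down to its lowest-level prey: Periphyton → Black Fly Larva → Crayfish (levels 1 through 3).
All prey of Crayfish (Black Fly Larva 2, Snail 2, Scud 2) are at level 2 or above, so Crayfish is at level 1 + 2 = 3.
Every consumer has at least one prey at level 2 or below, so none exceeds level 3.

3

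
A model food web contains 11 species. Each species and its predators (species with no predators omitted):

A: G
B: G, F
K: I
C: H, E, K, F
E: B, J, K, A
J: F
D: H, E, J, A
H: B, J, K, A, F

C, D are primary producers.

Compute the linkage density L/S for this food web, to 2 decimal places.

There are L = 22 links among S = 11 species.
L/S = 22/11 = 2.0000 ≈ 2.00.

L/S = 2.00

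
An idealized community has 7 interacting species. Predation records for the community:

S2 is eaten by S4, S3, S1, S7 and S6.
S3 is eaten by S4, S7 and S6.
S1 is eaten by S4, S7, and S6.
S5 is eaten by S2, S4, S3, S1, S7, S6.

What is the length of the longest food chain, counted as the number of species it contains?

4 species

One longest chain: S5 → S2 → S3 → S6.
It has 4 species and 3 links.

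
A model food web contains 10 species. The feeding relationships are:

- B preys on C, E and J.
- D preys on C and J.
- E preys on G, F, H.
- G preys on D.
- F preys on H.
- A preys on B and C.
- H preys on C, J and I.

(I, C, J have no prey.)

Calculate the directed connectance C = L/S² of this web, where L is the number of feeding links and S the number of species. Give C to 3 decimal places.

The web has S = 10 species and L = 15 feeding links.
C = L / S² = 15 / 100 = 0.1500 ≈ 0.150.

C = 0.150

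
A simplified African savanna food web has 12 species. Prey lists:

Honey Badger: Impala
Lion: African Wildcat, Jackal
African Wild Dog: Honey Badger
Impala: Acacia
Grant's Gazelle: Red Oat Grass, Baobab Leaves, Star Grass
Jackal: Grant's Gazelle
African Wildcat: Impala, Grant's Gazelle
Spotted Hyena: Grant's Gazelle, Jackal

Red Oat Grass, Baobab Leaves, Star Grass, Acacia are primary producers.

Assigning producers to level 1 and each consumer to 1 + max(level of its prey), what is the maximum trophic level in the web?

4

Producers (level 1): Red Oat Grass, Baobab Leaves, Star Grass, Acacia.
Acacia → Impala → Honey Badger → African Wild Dog gives African Wild Dog level 4.
No species has a prey at level 4, so no species reaches level 5.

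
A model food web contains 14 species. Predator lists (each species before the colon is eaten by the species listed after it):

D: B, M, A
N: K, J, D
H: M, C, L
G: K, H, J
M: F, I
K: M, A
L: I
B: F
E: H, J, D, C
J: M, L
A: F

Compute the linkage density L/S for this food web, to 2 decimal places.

L/S = 1.79

There are L = 25 links among S = 14 species.
L/S = 25/14 = 1.7857 ≈ 1.79.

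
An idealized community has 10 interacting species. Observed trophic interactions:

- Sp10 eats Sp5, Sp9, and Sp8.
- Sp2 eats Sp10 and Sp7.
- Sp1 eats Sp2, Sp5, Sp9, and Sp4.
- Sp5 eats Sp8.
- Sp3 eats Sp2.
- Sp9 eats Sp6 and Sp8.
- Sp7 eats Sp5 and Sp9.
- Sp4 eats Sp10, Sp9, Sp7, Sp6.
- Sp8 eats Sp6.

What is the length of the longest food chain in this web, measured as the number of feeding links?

One longest chain: Sp6 → Sp8 → Sp5 → Sp10 → Sp2 → Sp1.
It has 6 species and 5 links.

5 links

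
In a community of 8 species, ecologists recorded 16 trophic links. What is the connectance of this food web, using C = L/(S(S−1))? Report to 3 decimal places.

The web has S = 8 species and L = 16 feeding links.
C = L / (S(S−1)) = 16 / 56 = 0.2857 ≈ 0.286.

C = 0.286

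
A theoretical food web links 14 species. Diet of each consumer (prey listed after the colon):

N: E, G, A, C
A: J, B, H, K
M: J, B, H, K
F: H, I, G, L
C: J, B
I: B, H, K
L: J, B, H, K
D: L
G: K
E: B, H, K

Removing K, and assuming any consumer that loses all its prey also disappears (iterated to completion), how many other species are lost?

Remove K.
Round 1: G (all prey gone) → extinct.
No further losses. Total secondary extinctions: 1.

1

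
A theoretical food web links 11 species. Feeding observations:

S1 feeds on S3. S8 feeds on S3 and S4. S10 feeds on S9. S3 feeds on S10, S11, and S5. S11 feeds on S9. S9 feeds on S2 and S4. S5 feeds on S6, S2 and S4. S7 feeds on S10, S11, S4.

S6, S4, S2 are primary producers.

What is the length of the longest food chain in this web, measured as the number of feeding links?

4 links

One longest chain: S4 → S9 → S10 → S3 → S1.
It has 5 species and 4 links.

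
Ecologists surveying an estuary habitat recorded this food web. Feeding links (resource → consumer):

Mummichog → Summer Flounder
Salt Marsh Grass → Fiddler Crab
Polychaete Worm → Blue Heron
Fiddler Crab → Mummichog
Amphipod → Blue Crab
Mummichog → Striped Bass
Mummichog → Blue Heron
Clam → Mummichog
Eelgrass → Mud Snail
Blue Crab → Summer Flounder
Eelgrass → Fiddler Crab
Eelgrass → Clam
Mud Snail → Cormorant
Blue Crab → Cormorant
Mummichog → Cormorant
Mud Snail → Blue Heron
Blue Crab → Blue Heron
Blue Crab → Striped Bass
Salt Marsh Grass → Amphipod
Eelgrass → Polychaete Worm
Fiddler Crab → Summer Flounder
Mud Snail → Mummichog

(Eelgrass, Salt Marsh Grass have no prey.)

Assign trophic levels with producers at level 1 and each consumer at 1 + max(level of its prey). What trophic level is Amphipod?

Salt Marsh Grass is a producer → level 1.
Amphipod eats Salt Marsh Grass → level 2.

Trophic level 2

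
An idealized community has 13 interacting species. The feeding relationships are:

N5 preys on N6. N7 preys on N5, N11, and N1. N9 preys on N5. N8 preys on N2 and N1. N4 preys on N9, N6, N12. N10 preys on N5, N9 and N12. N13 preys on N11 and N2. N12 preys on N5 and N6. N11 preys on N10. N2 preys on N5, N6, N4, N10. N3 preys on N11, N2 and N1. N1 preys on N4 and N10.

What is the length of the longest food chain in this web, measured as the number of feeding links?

5 links

One longest chain: N6 → N5 → N12 → N10 → N1 → N8.
It has 6 species and 5 links.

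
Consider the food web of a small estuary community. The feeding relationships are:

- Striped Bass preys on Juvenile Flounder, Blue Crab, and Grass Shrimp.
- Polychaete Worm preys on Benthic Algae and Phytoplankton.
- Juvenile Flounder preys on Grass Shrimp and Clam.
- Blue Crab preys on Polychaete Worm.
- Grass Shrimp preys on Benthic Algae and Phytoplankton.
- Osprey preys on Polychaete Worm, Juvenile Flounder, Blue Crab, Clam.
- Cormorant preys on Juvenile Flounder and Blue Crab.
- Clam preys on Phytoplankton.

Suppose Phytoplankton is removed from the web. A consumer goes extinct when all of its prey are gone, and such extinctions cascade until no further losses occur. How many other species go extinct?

1

Remove Phytoplankton.
Round 1: Clam (all prey gone) → extinct.
No further losses. Total secondary extinctions: 1.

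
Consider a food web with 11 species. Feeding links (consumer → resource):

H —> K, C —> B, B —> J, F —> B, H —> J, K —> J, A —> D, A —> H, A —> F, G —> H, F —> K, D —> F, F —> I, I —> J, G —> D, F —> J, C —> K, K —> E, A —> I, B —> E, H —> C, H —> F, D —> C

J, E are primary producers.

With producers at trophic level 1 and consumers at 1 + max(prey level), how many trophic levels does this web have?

5

Producers (level 1): J, E.
J → I → F → H → G gives G level 5.
No species has a prey at level 5, so no species reaches level 6.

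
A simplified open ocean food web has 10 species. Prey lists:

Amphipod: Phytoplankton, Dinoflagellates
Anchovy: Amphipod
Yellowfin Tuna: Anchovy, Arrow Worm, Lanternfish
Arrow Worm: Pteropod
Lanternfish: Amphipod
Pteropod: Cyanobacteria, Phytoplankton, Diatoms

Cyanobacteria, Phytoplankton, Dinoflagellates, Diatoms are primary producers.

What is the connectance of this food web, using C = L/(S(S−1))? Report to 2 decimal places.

C = 0.12

The web has S = 10 species and L = 11 feeding links.
C = L / (S(S−1)) = 11 / 90 = 0.1222 ≈ 0.12.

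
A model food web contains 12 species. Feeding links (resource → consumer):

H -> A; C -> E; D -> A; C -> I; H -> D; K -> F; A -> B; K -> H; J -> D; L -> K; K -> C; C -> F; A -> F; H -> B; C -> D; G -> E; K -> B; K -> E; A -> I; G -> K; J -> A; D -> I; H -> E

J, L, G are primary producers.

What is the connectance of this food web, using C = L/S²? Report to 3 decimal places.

C = 0.160

The web has S = 12 species and L = 23 feeding links.
C = L / S² = 23 / 144 = 0.1597 ≈ 0.160.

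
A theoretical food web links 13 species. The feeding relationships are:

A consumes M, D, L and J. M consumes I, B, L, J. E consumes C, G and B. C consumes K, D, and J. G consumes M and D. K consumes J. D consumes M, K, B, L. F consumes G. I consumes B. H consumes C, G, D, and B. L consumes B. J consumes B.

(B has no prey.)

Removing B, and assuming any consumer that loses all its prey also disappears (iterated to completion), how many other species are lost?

Remove B.
Round 1: I (all prey gone), L (all prey gone), J (all prey gone) → extinct.
Round 2: K (all prey gone), M (all prey gone) → extinct.
Round 3: D (all prey gone) → extinct.
Round 4: G (all prey gone), C (all prey gone), A (all prey gone) → extinct.
Round 5: E (all prey gone), F (all prey gone), H (all prey gone) → extinct.
No further losses. Total secondary extinctions: 12.

12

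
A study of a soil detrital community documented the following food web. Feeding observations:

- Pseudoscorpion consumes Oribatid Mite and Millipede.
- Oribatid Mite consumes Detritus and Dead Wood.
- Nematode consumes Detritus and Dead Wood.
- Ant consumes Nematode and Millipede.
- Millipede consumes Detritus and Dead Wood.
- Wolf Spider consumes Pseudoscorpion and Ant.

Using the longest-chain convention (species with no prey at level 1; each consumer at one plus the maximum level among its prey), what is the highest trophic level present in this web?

Basal resources (level 1): Detritus, Dead Wood.
Detritus → Nematode → Ant → Wolf Spider gives Wolf Spider level 4.
No species has a prey at level 4, so no species reaches level 5.

4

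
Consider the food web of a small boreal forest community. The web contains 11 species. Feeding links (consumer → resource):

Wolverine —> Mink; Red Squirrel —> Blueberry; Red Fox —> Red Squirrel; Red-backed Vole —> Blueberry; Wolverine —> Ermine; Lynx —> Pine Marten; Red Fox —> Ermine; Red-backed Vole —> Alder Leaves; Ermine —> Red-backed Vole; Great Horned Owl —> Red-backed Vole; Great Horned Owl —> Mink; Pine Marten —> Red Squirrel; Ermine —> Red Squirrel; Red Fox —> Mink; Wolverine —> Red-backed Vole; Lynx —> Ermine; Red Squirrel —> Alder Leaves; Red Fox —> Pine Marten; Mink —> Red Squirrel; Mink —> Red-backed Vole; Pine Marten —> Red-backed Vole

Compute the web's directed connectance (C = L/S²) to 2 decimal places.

C = 0.17

The web has S = 11 species and L = 21 feeding links.
C = L / S² = 21 / 121 = 0.1736 ≈ 0.17.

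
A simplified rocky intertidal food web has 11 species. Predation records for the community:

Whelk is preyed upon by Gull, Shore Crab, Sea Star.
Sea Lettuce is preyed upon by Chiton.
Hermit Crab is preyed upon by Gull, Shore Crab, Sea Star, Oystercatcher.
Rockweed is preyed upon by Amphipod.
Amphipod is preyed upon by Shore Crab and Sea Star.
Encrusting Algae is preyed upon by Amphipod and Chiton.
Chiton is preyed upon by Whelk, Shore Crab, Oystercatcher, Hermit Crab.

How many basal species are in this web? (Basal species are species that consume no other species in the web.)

3

Basal species (no prey listed): Rockweed, Sea Lettuce, Encrusting Algae.
Count: 3.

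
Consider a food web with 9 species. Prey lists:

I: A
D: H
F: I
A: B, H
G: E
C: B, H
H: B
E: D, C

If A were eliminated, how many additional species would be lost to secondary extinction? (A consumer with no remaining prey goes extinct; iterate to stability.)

Remove A.
Round 1: I (all prey gone) → extinct.
Round 2: F (all prey gone) → extinct.
No further losses. Total secondary extinctions: 2.

2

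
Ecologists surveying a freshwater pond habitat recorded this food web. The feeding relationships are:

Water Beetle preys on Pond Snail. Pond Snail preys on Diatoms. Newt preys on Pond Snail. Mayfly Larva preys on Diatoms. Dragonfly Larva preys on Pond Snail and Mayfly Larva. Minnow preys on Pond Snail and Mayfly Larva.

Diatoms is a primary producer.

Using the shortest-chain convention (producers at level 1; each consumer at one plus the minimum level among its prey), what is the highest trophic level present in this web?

3

Producers (level 1): Diatoms.
Following each consumer down to its lowest-level prey: Diatoms → Pond Snail → Dragonfly Larva (levels 1 through 3).
All prey of Dragonfly Larva (Pond Snail 2, Mayfly Larva 2) are at level 2 or above, so Dragonfly Larva is at level 1 + 2 = 3.
Every consumer has at least one prey at level 2 or below, so none exceeds level 3.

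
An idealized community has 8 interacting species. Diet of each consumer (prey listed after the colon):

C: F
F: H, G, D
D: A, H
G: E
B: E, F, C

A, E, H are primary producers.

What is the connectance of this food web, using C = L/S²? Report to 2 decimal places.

C = 0.16

The web has S = 8 species and L = 10 feeding links.
C = L / S² = 10 / 64 = 0.1562 ≈ 0.16.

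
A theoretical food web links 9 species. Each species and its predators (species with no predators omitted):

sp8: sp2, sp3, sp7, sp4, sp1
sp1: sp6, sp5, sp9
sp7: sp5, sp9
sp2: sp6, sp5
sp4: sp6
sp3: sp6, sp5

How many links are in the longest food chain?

2 links

One longest chain: sp8 → sp2 → sp6.
It has 3 species and 2 links.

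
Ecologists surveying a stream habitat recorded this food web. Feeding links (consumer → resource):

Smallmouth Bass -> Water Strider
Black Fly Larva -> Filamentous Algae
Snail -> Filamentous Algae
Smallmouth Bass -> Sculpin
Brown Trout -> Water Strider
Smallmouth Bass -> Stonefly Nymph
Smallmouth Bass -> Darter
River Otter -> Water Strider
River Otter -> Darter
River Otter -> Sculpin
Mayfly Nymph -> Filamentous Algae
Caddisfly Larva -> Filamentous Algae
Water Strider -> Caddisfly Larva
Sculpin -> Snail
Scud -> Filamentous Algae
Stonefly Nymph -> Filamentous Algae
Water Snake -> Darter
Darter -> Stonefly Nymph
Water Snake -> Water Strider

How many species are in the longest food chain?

One longest chain: Filamentous Algae → Snail → Sculpin → River Otter.
It has 4 species and 3 links.

4 species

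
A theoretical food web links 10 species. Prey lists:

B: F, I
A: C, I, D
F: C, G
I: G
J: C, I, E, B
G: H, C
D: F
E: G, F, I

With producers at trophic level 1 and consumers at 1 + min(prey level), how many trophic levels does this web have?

3

Producers (level 1): H, C.
Following each consumer down to its lowest-level prey: C → F → D (levels 1 through 3).
All prey of D (F 2) are at level 2 or above, so D is at level 1 + 2 = 3.
Every consumer has at least one prey at level 2 or below, so none exceeds level 3.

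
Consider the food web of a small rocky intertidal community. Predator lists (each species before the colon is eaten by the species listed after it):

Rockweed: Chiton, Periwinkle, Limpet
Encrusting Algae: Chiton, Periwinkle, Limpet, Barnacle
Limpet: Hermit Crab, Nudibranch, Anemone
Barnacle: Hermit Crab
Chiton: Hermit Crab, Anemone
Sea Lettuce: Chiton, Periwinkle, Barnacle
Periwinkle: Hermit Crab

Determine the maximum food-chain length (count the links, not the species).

2 links

One longest chain: Encrusting Algae → Chiton → Hermit Crab.
It has 3 species and 2 links.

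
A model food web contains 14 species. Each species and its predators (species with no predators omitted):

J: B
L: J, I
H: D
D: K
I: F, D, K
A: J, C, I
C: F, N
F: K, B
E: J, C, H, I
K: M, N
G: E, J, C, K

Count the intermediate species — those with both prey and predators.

Intermediate species (has both prey and predators): E, J, C, H, I, F, D, K.
Count: 8.

8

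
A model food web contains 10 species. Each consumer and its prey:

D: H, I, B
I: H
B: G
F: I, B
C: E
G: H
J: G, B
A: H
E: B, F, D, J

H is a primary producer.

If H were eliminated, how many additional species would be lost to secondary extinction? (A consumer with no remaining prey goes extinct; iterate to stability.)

Remove H.
Round 1: G (all prey gone), I (all prey gone), A (all prey gone) → extinct.
Round 2: B (all prey gone) → extinct.
Round 3: F (all prey gone), D (all prey gone), J (all prey gone) → extinct.
Round 4: E (all prey gone) → extinct.
Round 5: C (all prey gone) → extinct.
No further losses. Total secondary extinctions: 9.

9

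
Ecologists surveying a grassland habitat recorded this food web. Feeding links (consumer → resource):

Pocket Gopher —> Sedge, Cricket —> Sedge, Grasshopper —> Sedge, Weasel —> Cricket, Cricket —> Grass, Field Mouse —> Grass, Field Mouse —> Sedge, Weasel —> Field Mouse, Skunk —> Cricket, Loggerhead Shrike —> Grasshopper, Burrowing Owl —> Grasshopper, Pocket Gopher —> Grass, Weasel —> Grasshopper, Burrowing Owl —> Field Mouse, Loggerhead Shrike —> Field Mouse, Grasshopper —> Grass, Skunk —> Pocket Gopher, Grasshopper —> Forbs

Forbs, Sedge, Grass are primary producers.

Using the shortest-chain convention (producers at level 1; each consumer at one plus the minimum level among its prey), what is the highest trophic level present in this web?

3

Producers (level 1): Forbs, Sedge, Grass.
Following each consumer down to its lowest-level prey: Forbs → Grasshopper → Loggerhead Shrike (levels 1 through 3).
All prey of Loggerhead Shrike (Grasshopper 2, Field Mouse 2) are at level 2 or above, so Loggerhead Shrike is at level 1 + 2 = 3.
Every consumer has at least one prey at level 2 or below, so none exceeds level 3.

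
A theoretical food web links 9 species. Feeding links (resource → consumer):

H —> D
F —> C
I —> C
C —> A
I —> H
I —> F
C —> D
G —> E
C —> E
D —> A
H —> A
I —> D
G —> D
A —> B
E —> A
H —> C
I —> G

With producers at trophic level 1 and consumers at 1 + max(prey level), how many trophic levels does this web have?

6

Producers (level 1): I.
I → H → C → E → A → B gives B level 6.
No species has a prey at level 6, so no species reaches level 7.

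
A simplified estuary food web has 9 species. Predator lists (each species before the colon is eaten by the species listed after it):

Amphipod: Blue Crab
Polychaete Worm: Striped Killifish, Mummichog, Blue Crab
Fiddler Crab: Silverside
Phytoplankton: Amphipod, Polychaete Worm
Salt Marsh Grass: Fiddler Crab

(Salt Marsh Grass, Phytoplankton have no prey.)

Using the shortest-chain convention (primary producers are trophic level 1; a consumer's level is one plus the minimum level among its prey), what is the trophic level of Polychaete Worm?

Phytoplankton is a producer → level 1.
Polychaete Worm eats Phytoplankton → level 2.

Trophic level 2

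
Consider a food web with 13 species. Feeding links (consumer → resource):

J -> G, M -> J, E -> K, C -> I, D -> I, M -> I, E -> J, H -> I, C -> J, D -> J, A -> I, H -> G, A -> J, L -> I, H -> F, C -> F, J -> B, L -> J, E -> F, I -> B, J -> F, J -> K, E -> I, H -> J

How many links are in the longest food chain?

One longest chain: B → I → A.
It has 3 species and 2 links.

2 links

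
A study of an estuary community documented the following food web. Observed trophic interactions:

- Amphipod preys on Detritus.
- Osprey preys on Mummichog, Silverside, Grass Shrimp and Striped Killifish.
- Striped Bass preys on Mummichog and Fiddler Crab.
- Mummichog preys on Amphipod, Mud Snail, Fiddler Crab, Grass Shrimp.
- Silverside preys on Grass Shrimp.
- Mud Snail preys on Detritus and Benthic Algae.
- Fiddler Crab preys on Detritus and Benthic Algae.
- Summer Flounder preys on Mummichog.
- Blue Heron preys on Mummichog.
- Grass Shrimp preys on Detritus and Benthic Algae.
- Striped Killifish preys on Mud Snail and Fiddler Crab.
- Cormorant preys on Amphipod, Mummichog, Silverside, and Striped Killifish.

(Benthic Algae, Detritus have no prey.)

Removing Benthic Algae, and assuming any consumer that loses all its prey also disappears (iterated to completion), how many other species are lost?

0

Remove Benthic Algae.
Every predator of it retains at least one other prey: Fiddler Crab still has Detritus; Mud Snail still has Detritus; Grass Shrimp still has Detritus.
No consumer loses all prey, so no secondary extinctions occur.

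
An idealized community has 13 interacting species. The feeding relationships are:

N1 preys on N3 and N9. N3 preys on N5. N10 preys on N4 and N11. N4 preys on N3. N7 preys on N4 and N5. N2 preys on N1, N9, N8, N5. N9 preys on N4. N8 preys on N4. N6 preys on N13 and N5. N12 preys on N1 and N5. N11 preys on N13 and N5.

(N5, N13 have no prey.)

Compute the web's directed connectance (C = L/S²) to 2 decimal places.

C = 0.12

The web has S = 13 species and L = 20 feeding links.
C = L / S² = 20 / 169 = 0.1183 ≈ 0.12.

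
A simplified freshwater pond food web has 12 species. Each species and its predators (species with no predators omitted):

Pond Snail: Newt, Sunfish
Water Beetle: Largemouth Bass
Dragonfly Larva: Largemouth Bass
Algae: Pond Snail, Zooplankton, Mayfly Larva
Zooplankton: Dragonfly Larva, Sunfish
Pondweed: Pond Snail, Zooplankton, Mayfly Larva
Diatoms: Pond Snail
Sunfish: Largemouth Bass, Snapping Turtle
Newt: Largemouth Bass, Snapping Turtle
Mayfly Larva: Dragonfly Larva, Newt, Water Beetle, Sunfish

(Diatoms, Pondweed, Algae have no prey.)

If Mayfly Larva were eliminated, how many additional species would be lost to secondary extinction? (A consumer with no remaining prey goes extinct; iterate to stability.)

Remove Mayfly Larva.
Round 1: Water Beetle (all prey gone) → extinct.
No further losses. Total secondary extinctions: 1.

1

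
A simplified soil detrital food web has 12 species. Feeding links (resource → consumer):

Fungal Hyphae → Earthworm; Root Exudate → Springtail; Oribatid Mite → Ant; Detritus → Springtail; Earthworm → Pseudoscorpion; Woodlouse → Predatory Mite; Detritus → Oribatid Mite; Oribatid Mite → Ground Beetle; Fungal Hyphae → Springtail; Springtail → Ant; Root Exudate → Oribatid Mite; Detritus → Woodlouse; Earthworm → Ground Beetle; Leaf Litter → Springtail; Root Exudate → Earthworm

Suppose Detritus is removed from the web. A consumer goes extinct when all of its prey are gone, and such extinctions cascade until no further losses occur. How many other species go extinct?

Remove Detritus.
Round 1: Woodlouse (all prey gone) → extinct.
Round 2: Predatory Mite (all prey gone) → extinct.
No further losses. Total secondary extinctions: 2.

2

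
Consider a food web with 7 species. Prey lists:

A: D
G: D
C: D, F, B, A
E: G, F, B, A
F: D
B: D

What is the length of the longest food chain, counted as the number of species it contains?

One longest chain: D → F → C.
It has 3 species and 2 links.

3 species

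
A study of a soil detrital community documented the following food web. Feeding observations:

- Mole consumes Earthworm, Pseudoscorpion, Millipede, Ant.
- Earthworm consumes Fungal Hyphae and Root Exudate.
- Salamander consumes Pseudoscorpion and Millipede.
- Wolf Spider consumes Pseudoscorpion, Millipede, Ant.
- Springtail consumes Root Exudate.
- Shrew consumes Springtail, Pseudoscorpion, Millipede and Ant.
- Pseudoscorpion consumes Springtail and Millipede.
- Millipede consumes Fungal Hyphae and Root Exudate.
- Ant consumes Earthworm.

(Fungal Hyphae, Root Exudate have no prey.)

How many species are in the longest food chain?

4 species

One longest chain: Fungal Hyphae → Earthworm → Ant → Mole.
It has 4 species and 3 links.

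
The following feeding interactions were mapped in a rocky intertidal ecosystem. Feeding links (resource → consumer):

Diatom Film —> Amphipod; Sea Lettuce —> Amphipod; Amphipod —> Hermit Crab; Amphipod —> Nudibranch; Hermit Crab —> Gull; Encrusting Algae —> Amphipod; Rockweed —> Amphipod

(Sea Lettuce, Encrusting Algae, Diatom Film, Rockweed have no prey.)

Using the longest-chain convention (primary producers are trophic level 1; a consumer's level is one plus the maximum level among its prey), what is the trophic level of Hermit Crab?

Trophic level 3

Sea Lettuce is a producer → level 1.
Amphipod eats Sea Lettuce (level 1); other prey at levels: Encrusting Algae 1, Diatom Film 1, Rockweed 1 → level 2.
Hermit Crab eats Amphipod → level 3.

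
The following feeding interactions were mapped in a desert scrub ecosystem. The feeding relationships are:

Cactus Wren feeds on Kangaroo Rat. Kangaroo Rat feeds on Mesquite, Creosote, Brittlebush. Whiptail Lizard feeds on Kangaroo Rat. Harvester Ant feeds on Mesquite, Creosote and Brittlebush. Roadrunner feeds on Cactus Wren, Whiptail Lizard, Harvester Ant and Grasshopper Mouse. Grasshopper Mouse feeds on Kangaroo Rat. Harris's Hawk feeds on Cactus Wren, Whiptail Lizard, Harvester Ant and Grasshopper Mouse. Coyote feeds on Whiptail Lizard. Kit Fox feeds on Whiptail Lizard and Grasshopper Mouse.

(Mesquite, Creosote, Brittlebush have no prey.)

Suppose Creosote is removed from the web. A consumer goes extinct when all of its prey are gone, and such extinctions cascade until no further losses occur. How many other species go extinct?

0

Remove Creosote.
Every predator of it retains at least one other prey: Harvester Ant still has Mesquite, Brittlebush; Kangaroo Rat still has Mesquite, Brittlebush.
No consumer loses all prey, so no secondary extinctions occur.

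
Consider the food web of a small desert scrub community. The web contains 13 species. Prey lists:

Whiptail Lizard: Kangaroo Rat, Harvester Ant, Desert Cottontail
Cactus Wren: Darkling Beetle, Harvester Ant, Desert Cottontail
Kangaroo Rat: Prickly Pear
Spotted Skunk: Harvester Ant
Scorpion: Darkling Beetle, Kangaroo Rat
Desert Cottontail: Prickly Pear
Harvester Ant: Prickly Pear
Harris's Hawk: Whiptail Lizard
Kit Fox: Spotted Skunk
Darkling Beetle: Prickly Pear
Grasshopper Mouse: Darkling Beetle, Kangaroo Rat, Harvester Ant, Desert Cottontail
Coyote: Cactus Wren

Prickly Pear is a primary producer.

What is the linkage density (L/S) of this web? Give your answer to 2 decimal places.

L/S = 1.54

There are L = 20 links among S = 13 species.
L/S = 20/13 = 1.5385 ≈ 1.54.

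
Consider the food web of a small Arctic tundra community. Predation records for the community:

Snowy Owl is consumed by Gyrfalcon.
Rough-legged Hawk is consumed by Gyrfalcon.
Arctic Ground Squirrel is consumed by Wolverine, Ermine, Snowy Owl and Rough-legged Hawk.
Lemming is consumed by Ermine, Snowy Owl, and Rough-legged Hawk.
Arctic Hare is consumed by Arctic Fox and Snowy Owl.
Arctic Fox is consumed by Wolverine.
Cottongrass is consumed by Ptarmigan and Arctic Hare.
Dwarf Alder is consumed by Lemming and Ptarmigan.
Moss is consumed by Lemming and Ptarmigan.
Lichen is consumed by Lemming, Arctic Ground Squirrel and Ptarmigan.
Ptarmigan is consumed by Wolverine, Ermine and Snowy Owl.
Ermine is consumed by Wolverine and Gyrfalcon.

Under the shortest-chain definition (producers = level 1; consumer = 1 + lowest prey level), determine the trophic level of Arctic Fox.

Cottongrass is a producer → level 1.
Arctic Hare eats Cottongrass → level 2.
Arctic Fox eats Arctic Hare → level 3.
No prey of Arctic Fox is below level 2, so 3 is the minimum.

Trophic level 3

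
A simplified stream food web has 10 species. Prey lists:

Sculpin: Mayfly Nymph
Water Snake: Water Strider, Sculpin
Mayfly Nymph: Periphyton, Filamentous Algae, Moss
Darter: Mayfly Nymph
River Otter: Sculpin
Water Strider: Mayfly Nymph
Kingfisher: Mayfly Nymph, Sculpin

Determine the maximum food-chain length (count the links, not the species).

One longest chain: Periphyton → Mayfly Nymph → Sculpin → Kingfisher.
It has 4 species and 3 links.

3 links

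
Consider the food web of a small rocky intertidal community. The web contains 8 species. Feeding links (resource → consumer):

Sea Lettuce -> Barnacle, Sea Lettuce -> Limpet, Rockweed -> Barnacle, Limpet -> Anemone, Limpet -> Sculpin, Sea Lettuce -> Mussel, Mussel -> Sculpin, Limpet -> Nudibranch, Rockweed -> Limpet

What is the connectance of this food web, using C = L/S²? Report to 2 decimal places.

The web has S = 8 species and L = 9 feeding links.
C = L / S² = 9 / 64 = 0.1406 ≈ 0.14.

C = 0.14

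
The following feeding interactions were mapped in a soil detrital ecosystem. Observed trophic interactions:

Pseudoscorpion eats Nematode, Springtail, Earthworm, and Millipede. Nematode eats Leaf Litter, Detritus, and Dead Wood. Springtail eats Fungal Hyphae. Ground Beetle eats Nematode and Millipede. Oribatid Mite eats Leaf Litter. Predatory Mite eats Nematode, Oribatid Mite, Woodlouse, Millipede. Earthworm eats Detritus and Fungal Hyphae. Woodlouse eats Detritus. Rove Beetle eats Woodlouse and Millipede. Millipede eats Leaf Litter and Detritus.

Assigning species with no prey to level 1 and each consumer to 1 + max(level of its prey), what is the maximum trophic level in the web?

Basal resources (level 1): Fungal Hyphae, Detritus, Leaf Litter, Dead Wood.
Detritus → Millipede → Ground Beetle gives Ground Beetle level 3.
No species has a prey at level 3, so no species reaches level 4.

3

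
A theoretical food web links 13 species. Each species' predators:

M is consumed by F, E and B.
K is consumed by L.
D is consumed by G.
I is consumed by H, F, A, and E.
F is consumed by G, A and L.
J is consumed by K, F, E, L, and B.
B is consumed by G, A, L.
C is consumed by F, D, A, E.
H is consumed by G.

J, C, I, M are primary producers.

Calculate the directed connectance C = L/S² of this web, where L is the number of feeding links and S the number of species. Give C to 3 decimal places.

The web has S = 13 species and L = 25 feeding links.
C = L / S² = 25 / 169 = 0.1479 ≈ 0.148.

C = 0.148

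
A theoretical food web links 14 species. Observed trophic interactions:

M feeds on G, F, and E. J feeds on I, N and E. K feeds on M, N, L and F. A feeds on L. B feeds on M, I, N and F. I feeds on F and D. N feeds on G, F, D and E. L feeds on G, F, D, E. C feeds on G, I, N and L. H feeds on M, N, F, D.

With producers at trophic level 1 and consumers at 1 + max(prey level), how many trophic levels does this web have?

3

Producers (level 1): G, F, E, D.
G → N → B gives B level 3.
No species has a prey at level 3, so no species reaches level 4.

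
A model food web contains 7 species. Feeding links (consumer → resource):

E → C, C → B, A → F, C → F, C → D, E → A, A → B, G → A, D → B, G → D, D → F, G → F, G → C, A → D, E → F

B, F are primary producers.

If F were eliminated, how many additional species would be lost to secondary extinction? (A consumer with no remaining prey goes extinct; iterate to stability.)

0

Remove F.
Every predator of it retains at least one other prey: D still has B; C still has B, D; A still has B, D; E still has C, A; G still has D, C, A.
No consumer loses all prey, so no secondary extinctions occur.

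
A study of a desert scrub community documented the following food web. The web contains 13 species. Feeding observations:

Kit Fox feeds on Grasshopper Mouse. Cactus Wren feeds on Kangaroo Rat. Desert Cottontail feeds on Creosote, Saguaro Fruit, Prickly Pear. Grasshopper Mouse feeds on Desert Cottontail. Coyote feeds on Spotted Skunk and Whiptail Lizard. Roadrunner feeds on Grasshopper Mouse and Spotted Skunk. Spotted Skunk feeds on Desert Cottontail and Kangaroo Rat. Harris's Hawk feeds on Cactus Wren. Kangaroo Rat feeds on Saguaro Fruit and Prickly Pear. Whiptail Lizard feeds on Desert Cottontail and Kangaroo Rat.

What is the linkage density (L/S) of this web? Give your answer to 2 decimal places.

L/S = 1.31

There are L = 17 links among S = 13 species.
L/S = 17/13 = 1.3077 ≈ 1.31.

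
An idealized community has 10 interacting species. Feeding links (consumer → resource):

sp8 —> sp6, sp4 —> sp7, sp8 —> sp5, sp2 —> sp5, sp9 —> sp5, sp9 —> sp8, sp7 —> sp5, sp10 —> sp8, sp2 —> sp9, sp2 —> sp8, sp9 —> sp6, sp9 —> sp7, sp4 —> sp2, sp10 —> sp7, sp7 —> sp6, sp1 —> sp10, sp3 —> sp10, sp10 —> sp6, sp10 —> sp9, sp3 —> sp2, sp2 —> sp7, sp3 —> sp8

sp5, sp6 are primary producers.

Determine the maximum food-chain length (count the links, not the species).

One longest chain: sp5 → sp7 → sp9 → sp10 → sp1.
It has 5 species and 4 links.

4 links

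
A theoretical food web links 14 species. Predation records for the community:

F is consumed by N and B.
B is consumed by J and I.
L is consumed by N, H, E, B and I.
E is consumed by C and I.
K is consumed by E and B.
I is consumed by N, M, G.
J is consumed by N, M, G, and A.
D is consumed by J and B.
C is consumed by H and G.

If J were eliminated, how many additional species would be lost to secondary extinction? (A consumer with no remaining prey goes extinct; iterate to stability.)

1

Remove J.
Round 1: A (all prey gone) → extinct.
No further losses. Total secondary extinctions: 1.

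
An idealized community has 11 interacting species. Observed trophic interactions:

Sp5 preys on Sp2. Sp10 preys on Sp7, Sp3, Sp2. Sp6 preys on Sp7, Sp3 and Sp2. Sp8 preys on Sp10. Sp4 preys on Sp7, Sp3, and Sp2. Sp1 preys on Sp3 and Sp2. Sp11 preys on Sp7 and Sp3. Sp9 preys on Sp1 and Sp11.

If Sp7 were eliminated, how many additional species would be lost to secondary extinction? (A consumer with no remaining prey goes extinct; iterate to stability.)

0

Remove Sp7.
Every predator of it retains at least one other prey: Sp10 still has Sp2, Sp3; Sp4 still has Sp2, Sp3; Sp6 still has Sp2, Sp3; Sp11 still has Sp3.
No consumer loses all prey, so no secondary extinctions occur.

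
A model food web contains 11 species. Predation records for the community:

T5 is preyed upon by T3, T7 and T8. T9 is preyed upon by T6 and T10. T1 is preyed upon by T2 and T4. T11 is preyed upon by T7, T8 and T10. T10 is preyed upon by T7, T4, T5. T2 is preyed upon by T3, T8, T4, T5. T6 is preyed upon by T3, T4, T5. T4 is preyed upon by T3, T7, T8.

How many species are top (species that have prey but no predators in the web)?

3

Top species (has prey, but nothing eats it): T8, T7, T3.
Count: 3.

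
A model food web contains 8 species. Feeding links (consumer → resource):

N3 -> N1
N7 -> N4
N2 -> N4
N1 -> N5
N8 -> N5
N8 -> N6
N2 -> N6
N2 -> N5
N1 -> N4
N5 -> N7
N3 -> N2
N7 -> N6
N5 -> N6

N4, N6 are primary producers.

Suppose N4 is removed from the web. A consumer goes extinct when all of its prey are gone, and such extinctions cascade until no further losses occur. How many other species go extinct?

0

Remove N4.
Every predator of it retains at least one other prey: N7 still has N6; N2 still has N6, N5; N1 still has N5.
No consumer loses all prey, so no secondary extinctions occur.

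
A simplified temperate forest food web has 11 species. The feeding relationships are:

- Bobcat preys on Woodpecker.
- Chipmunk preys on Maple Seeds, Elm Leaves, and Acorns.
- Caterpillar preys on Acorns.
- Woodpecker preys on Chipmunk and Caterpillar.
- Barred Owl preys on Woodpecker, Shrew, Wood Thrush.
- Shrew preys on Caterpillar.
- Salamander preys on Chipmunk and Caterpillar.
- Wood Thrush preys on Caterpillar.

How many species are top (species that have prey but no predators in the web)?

Top species (has prey, but nothing eats it): Salamander, Bobcat, Barred Owl.
Count: 3.

3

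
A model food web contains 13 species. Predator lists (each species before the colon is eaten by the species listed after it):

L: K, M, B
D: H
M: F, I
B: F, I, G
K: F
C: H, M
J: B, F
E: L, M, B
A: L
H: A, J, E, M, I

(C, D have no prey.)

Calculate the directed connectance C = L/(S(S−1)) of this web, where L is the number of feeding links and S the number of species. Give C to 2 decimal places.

C = 0.15

The web has S = 13 species and L = 23 feeding links.
C = L / (S(S−1)) = 23 / 156 = 0.1474 ≈ 0.15.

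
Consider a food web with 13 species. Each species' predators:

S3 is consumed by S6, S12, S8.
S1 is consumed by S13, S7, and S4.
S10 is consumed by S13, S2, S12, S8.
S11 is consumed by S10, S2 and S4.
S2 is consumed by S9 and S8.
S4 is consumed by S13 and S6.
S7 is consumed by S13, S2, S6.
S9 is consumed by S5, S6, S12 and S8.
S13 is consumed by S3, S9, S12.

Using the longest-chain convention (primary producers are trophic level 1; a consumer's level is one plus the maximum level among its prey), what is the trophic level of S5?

S11 is a producer → level 1.
S10 eats S11 → level 2.
S2 eats S10 (level 2); other prey at levels: S11 1, S7 2 → level 3.
S9 eats S2 (level 3); other prey at levels: S13 3 → level 4.
S5 eats S9 → level 5.

Trophic level 5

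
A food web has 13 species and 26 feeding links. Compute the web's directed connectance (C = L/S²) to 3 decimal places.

C = 0.154

The web has S = 13 species and L = 26 feeding links.
C = L / S² = 26 / 169 = 0.1538 ≈ 0.154.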